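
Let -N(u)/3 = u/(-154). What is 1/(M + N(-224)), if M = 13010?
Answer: 11/143062 ≈ 7.6890e-5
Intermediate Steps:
N(u) = 3*u/154 (N(u) = -3*u/(-154) = -3*u*(-1)/154 = -(-3)*u/154 = 3*u/154)
1/(M + N(-224)) = 1/(13010 + (3/154)*(-224)) = 1/(13010 - 48/11) = 1/(143062/11) = 11/143062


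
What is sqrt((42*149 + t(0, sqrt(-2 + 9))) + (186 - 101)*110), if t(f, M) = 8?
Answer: 16*sqrt(61) ≈ 124.96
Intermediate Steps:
sqrt((42*149 + t(0, sqrt(-2 + 9))) + (186 - 101)*110) = sqrt((42*149 + 8) + (186 - 101)*110) = sqrt((6258 + 8) + 85*110) = sqrt(6266 + 9350) = sqrt(15616) = 16*sqrt(61)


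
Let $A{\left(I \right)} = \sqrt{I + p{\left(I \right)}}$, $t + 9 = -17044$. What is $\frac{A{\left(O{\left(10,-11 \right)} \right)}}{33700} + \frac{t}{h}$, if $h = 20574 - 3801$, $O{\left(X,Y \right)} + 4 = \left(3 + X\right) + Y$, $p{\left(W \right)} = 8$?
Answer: $- \frac{17053}{16773} + \frac{\sqrt{6}}{33700} \approx -1.0166$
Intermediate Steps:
$O{\left(X,Y \right)} = -1 + X + Y$ ($O{\left(X,Y \right)} = -4 + \left(\left(3 + X\right) + Y\right) = -4 + \left(3 + X + Y\right) = -1 + X + Y$)
$t = -17053$ ($t = -9 - 17044 = -17053$)
$h = 16773$ ($h = 20574 - 3801 = 16773$)
$A{\left(I \right)} = \sqrt{8 + I}$ ($A{\left(I \right)} = \sqrt{I + 8} = \sqrt{8 + I}$)
$\frac{A{\left(O{\left(10,-11 \right)} \right)}}{33700} + \frac{t}{h} = \frac{\sqrt{8 - 2}}{33700} - \frac{17053}{16773} = \sqrt{8 - 2} \cdot \frac{1}{33700} - \frac{17053}{16773} = \sqrt{6} \cdot \frac{1}{33700} - \frac{17053}{16773} = \frac{\sqrt{6}}{33700} - \frac{17053}{16773} = - \frac{17053}{16773} + \frac{\sqrt{6}}{33700}$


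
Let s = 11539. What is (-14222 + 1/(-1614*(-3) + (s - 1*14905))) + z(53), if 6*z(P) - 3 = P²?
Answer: -20299919/1476 ≈ -13753.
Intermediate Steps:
z(P) = ½ + P²/6
(-14222 + 1/(-1614*(-3) + (s - 1*14905))) + z(53) = (-14222 + 1/(-1614*(-3) + (11539 - 1*14905))) + (½ + (⅙)*53²) = (-14222 + 1/(4842 + (11539 - 14905))) + (½ + (⅙)*2809) = (-14222 + 1/(4842 - 3366)) + (½ + 2809/6) = (-14222 + 1/1476) + 1406/3 = -20991671/1476 + 1406/3 = -20299919/1476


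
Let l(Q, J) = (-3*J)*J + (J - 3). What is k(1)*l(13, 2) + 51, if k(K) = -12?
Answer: 207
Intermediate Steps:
l(Q, J) = -3 + J - 3*J**2 (l(Q, J) = -3*J**2 + (-3 + J) = -3 + J - 3*J**2)
k(1)*l(13, 2) + 51 = -12*(-3 + 2 - 3*2**2) + 51 = -12*(-3 + 2 - 3*4) + 51 = -12*(-3 + 2 - 12) + 51 = -12*(-13) + 51 = 156 + 51 = 207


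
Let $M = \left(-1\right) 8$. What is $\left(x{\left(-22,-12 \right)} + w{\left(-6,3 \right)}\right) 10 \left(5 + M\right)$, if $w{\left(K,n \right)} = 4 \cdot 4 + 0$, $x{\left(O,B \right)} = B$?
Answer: $-120$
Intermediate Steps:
$w{\left(K,n \right)} = 16$ ($w{\left(K,n \right)} = 16 + 0 = 16$)
$M = -8$
$\left(x{\left(-22,-12 \right)} + w{\left(-6,3 \right)}\right) 10 \left(5 + M\right) = \left(-12 + 16\right) 10 \left(5 - 8\right) = 4 \cdot 10 \left(-3\right) = 4 \left(-30\right) = -120$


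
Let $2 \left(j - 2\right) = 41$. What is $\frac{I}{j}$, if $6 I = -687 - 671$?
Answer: $- \frac{1358}{135} \approx -10.059$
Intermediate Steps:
$j = \frac{45}{2}$ ($j = 2 + \frac{1}{2} \cdot 41 = 2 + \frac{41}{2} = \frac{45}{2} \approx 22.5$)
$I = - \frac{679}{3}$ ($I = \frac{-687 - 671}{6} = \frac{1}{6} \left(-1358\right) = - \frac{679}{3} \approx -226.33$)
$\frac{I}{j} = - \frac{679}{3 \cdot \frac{45}{2}} = \left(- \frac{679}{3}\right) \frac{2}{45} = - \frac{1358}{135}$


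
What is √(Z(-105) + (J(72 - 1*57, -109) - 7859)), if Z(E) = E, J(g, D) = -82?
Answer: 3*I*√894 ≈ 89.699*I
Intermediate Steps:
√(Z(-105) + (J(72 - 1*57, -109) - 7859)) = √(-105 + (-82 - 7859)) = √(-105 - 7941) = √(-8046) = 3*I*√894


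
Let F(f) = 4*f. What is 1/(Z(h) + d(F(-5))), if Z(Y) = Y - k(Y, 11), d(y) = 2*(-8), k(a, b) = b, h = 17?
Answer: -1/10 ≈ -0.10000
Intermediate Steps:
d(y) = -16
Z(Y) = -11 + Y (Z(Y) = Y - 1*11 = Y - 11 = -11 + Y)
1/(Z(h) + d(F(-5))) = 1/((-11 + 17) - 16) = 1/(6 - 16) = 1/(-10) = -1/10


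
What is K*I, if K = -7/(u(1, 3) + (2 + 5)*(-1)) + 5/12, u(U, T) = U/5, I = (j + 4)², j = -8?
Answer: 1180/51 ≈ 23.137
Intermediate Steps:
I = 16 (I = (-8 + 4)² = (-4)² = 16)
u(U, T) = U/5 (u(U, T) = U*(⅕) = U/5)
K = 295/204 (K = -7/((⅕)*1 + (2 + 5)*(-1)) + 5/12 = -7/(⅕ + 7*(-1)) + 5*(1/12) = -7/(⅕ - 7) + 5/12 = -7/(-34/5) + 5/12 = -7*(-5/34) + 5/12 = 35/34 + 5/12 = 295/204 ≈ 1.4461)
K*I = (295/204)*16 = 1180/51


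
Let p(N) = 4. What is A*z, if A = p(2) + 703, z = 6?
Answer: 4242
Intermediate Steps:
A = 707 (A = 4 + 703 = 707)
A*z = 707*6 = 4242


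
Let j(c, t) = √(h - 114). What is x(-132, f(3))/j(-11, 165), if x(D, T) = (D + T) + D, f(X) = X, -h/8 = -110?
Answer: -261*√766/766 ≈ -9.4303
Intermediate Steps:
h = 880 (h = -8*(-110) = 880)
j(c, t) = √766 (j(c, t) = √(880 - 114) = √766)
x(D, T) = T + 2*D
x(-132, f(3))/j(-11, 165) = (3 + 2*(-132))/(√766) = (3 - 264)*(√766/766) = -261*√766/766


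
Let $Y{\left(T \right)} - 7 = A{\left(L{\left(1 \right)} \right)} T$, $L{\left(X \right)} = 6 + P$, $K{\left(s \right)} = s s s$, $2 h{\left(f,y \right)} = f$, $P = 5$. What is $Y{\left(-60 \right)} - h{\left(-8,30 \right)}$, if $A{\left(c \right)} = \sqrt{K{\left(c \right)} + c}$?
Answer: $11 - 60 \sqrt{1342} \approx -2187.0$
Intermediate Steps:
$h{\left(f,y \right)} = \frac{f}{2}$
$K{\left(s \right)} = s^{3}$ ($K{\left(s \right)} = s^{2} s = s^{3}$)
$L{\left(X \right)} = 11$ ($L{\left(X \right)} = 6 + 5 = 11$)
$A{\left(c \right)} = \sqrt{c + c^{3}}$ ($A{\left(c \right)} = \sqrt{c^{3} + c} = \sqrt{c + c^{3}}$)
$Y{\left(T \right)} = 7 + T \sqrt{1342}$ ($Y{\left(T \right)} = 7 + \sqrt{11 + 11^{3}} T = 7 + \sqrt{11 + 1331} T = 7 + \sqrt{1342} T = 7 + T \sqrt{1342}$)
$Y{\left(-60 \right)} - h{\left(-8,30 \right)} = \left(7 - 60 \sqrt{1342}\right) - \frac{1}{2} \left(-8\right) = \left(7 - 60 \sqrt{1342}\right) - -4 = \left(7 - 60 \sqrt{1342}\right) + 4 = 11 - 60 \sqrt{1342}$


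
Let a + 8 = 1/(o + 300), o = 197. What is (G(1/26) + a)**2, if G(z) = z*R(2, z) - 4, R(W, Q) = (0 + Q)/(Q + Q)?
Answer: 95839157241/667912336 ≈ 143.49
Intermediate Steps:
R(W, Q) = 1/2 (R(W, Q) = Q/((2*Q)) = Q*(1/(2*Q)) = 1/2)
G(z) = -4 + z/2 (G(z) = z*(1/2) - 4 = z/2 - 4 = -4 + z/2)
a = -3975/497 (a = -8 + 1/(197 + 300) = -8 + 1/497 = -3975/497 ≈ -7.9980)
(G(1/26) + a)**2 = ((-4 + (1/2)/26) - 3975/497)**2 = ((-4 + (1/2)*(1/26)) - 3975/497)**2 = ((-4 + 1/52) - 3975/497)**2 = (-207/52 - 3975/497)**2 = (-309579/25844)**2 = 95839157241/667912336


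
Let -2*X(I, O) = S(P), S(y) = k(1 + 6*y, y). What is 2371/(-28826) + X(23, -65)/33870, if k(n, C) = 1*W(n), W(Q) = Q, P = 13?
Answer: -81444397/976336620 ≈ -0.083418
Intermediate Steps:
k(n, C) = n (k(n, C) = 1*n = n)
S(y) = 1 + 6*y
X(I, O) = -79/2 (X(I, O) = -(1 + 6*13)/2 = -(1 + 78)/2 = -1/2*79 = -79/2)
2371/(-28826) + X(23, -65)/33870 = 2371/(-28826) - 79/2/33870 = 2371*(-1/28826) - 79/2*1/33870 = -2371/28826 - 79/67740 = -81444397/976336620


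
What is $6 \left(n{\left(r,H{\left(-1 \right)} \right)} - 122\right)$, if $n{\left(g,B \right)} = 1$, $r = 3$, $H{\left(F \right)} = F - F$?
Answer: $-726$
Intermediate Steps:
$H{\left(F \right)} = 0$
$6 \left(n{\left(r,H{\left(-1 \right)} \right)} - 122\right) = 6 \left(1 - 122\right) = 6 \left(-121\right) = -726$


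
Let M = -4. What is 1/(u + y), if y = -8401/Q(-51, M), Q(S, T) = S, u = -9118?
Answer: -51/456617 ≈ -0.00011169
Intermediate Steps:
y = 8401/51 (y = -8401/(-51) = -8401*(-1/51) = 8401/51 ≈ 164.73)
1/(u + y) = 1/(-9118 + 8401/51) = 1/(-456617/51) = -51/456617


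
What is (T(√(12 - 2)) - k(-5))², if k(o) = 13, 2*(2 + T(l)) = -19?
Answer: 2401/4 ≈ 600.25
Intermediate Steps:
T(l) = -23/2 (T(l) = -2 + (½)*(-19) = -2 - 19/2 = -23/2)
(T(√(12 - 2)) - k(-5))² = (-23/2 - 1*13)² = (-23/2 - 13)² = (-49/2)² = 2401/4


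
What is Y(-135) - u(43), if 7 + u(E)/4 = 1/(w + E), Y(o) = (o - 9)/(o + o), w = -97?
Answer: 3862/135 ≈ 28.607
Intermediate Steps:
Y(o) = (-9 + o)/(2*o) (Y(o) = (-9 + o)/((2*o)) = (-9 + o)*(1/(2*o)) = (-9 + o)/(2*o))
u(E) = -28 + 4/(-97 + E)
Y(-135) - u(43) = (½)*(-9 - 135)/(-135) - 4*(680 - 7*43)/(-97 + 43) = (½)*(-1/135)*(-144) - 4*(680 - 301)/(-54) = 8/15 - 4*(-1)*379/54 = 8/15 - 1*(-758/27) = 8/15 + 758/27 = 3862/135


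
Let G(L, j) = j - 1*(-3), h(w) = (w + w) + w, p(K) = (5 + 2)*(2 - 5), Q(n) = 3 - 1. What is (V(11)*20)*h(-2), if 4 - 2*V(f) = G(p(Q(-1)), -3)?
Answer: -240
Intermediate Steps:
Q(n) = 2
p(K) = -21 (p(K) = 7*(-3) = -21)
h(w) = 3*w (h(w) = 2*w + w = 3*w)
G(L, j) = 3 + j (G(L, j) = j + 3 = 3 + j)
V(f) = 2 (V(f) = 2 - (3 - 3)/2 = 2 - ½*0 = 2 + 0 = 2)
(V(11)*20)*h(-2) = (2*20)*(3*(-2)) = 40*(-6) = -240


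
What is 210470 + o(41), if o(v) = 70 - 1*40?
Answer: 210500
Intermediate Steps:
o(v) = 30 (o(v) = 70 - 40 = 30)
210470 + o(41) = 210470 + 30 = 210500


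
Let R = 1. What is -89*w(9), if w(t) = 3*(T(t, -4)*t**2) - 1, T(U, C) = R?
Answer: -21538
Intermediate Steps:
T(U, C) = 1
w(t) = -1 + 3*t**2 (w(t) = 3*(1*t**2) - 1 = 3*t**2 - 1 = -1 + 3*t**2)
-89*w(9) = -89*(-1 + 3*9**2) = -89*(-1 + 3*81) = -89*(-1 + 243) = -89*242 = -21538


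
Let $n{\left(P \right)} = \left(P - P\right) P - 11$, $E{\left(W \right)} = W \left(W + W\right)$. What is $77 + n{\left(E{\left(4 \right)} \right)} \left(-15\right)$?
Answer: $242$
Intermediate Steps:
$E{\left(W \right)} = 2 W^{2}$ ($E{\left(W \right)} = W 2 W = 2 W^{2}$)
$n{\left(P \right)} = -11$ ($n{\left(P \right)} = 0 P - 11 = 0 - 11 = -11$)
$77 + n{\left(E{\left(4 \right)} \right)} \left(-15\right) = 77 - -165 = 77 + 165 = 242$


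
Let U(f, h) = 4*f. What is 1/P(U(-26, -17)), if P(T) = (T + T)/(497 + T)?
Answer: -393/208 ≈ -1.8894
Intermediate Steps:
P(T) = 2*T/(497 + T) (P(T) = (2*T)/(497 + T) = 2*T/(497 + T))
1/P(U(-26, -17)) = 1/(2*(4*(-26))/(497 + 4*(-26))) = 1/(2*(-104)/(497 - 104)) = 1/(2*(-104)/393) = 1/(2*(-104)*(1/393)) = 1/(-208/393) = -393/208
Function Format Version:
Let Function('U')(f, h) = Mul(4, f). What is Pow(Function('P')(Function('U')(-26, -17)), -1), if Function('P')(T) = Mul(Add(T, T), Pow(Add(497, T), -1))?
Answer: Rational(-393, 208) ≈ -1.8894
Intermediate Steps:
Function('P')(T) = Mul(2, T, Pow(Add(497, T), -1)) (Function('P')(T) = Mul(Mul(2, T), Pow(Add(497, T), -1)) = Mul(2, T, Pow(Add(497, T), -1)))
Pow(Function('P')(Function('U')(-26, -17)), -1) = Pow(Mul(2, Mul(4, -26), Pow(Add(497, Mul(4, -26)), -1)), -1) = Pow(Mul(2, -104, Pow(Add(497, -104), -1)), -1) = Pow(Mul(2, -104, Pow(393, -1)), -1) = Pow(Mul(2, -104, Rational(1, 393)), -1) = Pow(Rational(-208, 393), -1) = Rational(-393, 208)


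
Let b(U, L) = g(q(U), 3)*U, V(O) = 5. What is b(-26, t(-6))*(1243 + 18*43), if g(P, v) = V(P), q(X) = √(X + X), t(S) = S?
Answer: -262210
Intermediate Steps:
q(X) = √2*√X (q(X) = √(2*X) = √2*√X)
g(P, v) = 5
b(U, L) = 5*U
b(-26, t(-6))*(1243 + 18*43) = (5*(-26))*(1243 + 18*43) = -130*(1243 + 774) = -130*2017 = -262210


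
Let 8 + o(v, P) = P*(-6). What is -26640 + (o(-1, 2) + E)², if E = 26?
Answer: -26604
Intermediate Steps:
o(v, P) = -8 - 6*P (o(v, P) = -8 + P*(-6) = -8 - 6*P)
-26640 + (o(-1, 2) + E)² = -26640 + ((-8 - 6*2) + 26)² = -26640 + ((-8 - 12) + 26)² = -26640 + (-20 + 26)² = -26640 + 6² = -26640 + 36 = -26604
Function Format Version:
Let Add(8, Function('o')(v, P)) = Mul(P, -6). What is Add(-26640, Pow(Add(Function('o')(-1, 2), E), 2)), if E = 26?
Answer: -26604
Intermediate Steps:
Function('o')(v, P) = Add(-8, Mul(-6, P)) (Function('o')(v, P) = Add(-8, Mul(P, -6)) = Add(-8, Mul(-6, P)))
Add(-26640, Pow(Add(Function('o')(-1, 2), E), 2)) = Add(-26640, Pow(Add(Add(-8, Mul(-6, 2)), 26), 2)) = Add(-26640, Pow(Add(Add(-8, -12), 26), 2)) = Add(-26640, Pow(Add(-20, 26), 2)) = Add(-26640, Pow(6, 2)) = Add(-26640, 36) = -26604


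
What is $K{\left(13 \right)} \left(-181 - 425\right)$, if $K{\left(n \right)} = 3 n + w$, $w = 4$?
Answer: $-26058$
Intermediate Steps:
$K{\left(n \right)} = 4 + 3 n$ ($K{\left(n \right)} = 3 n + 4 = 4 + 3 n$)
$K{\left(13 \right)} \left(-181 - 425\right) = \left(4 + 3 \cdot 13\right) \left(-181 - 425\right) = \left(4 + 39\right) \left(-606\right) = 43 \left(-606\right) = -26058$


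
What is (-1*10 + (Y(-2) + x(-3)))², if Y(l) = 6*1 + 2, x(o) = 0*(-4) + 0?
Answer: 4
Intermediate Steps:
x(o) = 0 (x(o) = 0 + 0 = 0)
Y(l) = 8 (Y(l) = 6 + 2 = 8)
(-1*10 + (Y(-2) + x(-3)))² = (-1*10 + (8 + 0))² = (-10 + 8)² = (-2)² = 4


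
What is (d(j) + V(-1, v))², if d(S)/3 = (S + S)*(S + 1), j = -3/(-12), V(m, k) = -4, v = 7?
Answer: 289/64 ≈ 4.5156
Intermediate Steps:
j = ¼ (j = -3*(-1/12) = ¼ ≈ 0.25000)
d(S) = 6*S*(1 + S) (d(S) = 3*((S + S)*(S + 1)) = 3*((2*S)*(1 + S)) = 3*(2*S*(1 + S)) = 6*S*(1 + S))
(d(j) + V(-1, v))² = (6*(¼)*(1 + ¼) - 4)² = (6*(¼)*(5/4) - 4)² = (15/8 - 4)² = (-17/8)² = 289/64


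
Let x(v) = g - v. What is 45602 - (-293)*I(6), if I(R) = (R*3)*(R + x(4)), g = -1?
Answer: 50876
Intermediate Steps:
x(v) = -1 - v
I(R) = 3*R*(-5 + R) (I(R) = (R*3)*(R + (-1 - 1*4)) = (3*R)*(R + (-1 - 4)) = (3*R)*(R - 5) = (3*R)*(-5 + R) = 3*R*(-5 + R))
45602 - (-293)*I(6) = 45602 - (-293)*3*6*(-5 + 6) = 45602 - (-293)*3*6*1 = 45602 - (-293)*18 = 45602 - 1*(-5274) = 45602 + 5274 = 50876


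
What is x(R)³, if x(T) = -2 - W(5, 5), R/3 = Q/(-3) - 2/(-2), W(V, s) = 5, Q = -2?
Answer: -343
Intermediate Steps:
R = 5 (R = 3*(-2/(-3) - 2/(-2)) = 3*(-2*(-⅓) - 2*(-½)) = 3*(⅔ + 1) = 3*(5/3) = 5)
x(T) = -7 (x(T) = -2 - 1*5 = -2 - 5 = -7)
x(R)³ = (-7)³ = -343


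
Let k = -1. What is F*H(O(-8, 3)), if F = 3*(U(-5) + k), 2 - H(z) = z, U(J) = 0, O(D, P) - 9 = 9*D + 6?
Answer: -177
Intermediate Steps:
O(D, P) = 15 + 9*D (O(D, P) = 9 + (9*D + 6) = 9 + (6 + 9*D) = 15 + 9*D)
H(z) = 2 - z
F = -3 (F = 3*(0 - 1) = 3*(-1) = -3)
F*H(O(-8, 3)) = -3*(2 - (15 + 9*(-8))) = -3*(2 - (15 - 72)) = -3*(2 - 1*(-57)) = -3*(2 + 57) = -3*59 = -177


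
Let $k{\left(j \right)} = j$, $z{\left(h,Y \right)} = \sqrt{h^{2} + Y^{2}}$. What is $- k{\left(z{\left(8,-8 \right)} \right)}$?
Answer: $- 8 \sqrt{2} \approx -11.314$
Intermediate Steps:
$z{\left(h,Y \right)} = \sqrt{Y^{2} + h^{2}}$
$- k{\left(z{\left(8,-8 \right)} \right)} = - \sqrt{\left(-8\right)^{2} + 8^{2}} = - \sqrt{64 + 64} = - \sqrt{128} = - 8 \sqrt{2}$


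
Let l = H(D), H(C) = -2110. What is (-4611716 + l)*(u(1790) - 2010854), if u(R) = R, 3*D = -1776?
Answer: 9269471718864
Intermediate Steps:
D = -592 (D = (⅓)*(-1776) = -592)
l = -2110
(-4611716 + l)*(u(1790) - 2010854) = (-4611716 - 2110)*(1790 - 2010854) = -4613826*(-2009064) = 9269471718864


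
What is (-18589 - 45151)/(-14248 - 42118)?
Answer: 31870/28183 ≈ 1.1308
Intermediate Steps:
(-18589 - 45151)/(-14248 - 42118) = -63740/(-56366) = -63740*(-1/56366) = 31870/28183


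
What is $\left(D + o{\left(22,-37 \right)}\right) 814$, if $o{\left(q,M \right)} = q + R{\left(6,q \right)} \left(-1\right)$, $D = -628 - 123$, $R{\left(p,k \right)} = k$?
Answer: $-611314$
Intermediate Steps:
$D = -751$ ($D = -628 - 123 = -751$)
$o{\left(q,M \right)} = 0$ ($o{\left(q,M \right)} = q + q \left(-1\right) = q - q = 0$)
$\left(D + o{\left(22,-37 \right)}\right) 814 = \left(-751 + 0\right) 814 = \left(-751\right) 814 = -611314$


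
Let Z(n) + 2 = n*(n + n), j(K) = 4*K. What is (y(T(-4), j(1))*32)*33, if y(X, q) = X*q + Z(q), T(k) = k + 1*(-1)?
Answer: 10560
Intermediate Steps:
Z(n) = -2 + 2*n² (Z(n) = -2 + n*(n + n) = -2 + n*(2*n) = -2 + 2*n²)
T(k) = -1 + k (T(k) = k - 1 = -1 + k)
y(X, q) = -2 + 2*q² + X*q (y(X, q) = X*q + (-2 + 2*q²) = -2 + 2*q² + X*q)
(y(T(-4), j(1))*32)*33 = ((-2 + 2*(4*1)² + (-1 - 4)*(4*1))*32)*33 = ((-2 + 2*4² - 5*4)*32)*33 = ((-2 + 2*16 - 20)*32)*33 = ((-2 + 32 - 20)*32)*33 = (10*32)*33 = 320*33 = 10560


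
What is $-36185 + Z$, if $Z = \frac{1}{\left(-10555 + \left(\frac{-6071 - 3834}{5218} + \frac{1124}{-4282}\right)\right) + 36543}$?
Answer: $- \frac{10504758350440517}{290306988023} \approx -36185.0$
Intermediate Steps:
$Z = \frac{11171738}{290306988023}$ ($Z = \frac{1}{\left(-10555 + \left(\left(-6071 - 3834\right) \frac{1}{5218} + 1124 \left(- \frac{1}{4282}\right)\right)\right) + 36543} = \frac{1}{\left(-10555 - \frac{24139121}{11171738}\right) + 36543} = \frac{1}{- \frac{117941833711}{11171738} + 36543} = \frac{1}{\frac{290306988023}{11171738}} = \frac{11171738}{290306988023} \approx 3.8482 \cdot 10^{-5}$)
$-36185 + Z = -36185 + \frac{11171738}{290306988023} = - \frac{10504758350440517}{290306988023}$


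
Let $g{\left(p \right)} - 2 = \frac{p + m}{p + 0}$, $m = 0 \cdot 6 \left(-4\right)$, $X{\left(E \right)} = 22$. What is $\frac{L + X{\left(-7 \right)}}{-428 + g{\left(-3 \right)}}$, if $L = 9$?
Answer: $- \frac{31}{425} \approx -0.072941$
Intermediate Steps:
$m = 0$ ($m = 0 \left(-4\right) = 0$)
$g{\left(p \right)} = 3$ ($g{\left(p \right)} = 2 + \frac{p + 0}{p + 0} = 2 + \frac{p}{p} = 2 + 1 = 3$)
$\frac{L + X{\left(-7 \right)}}{-428 + g{\left(-3 \right)}} = \frac{9 + 22}{-428 + 3} = \frac{31}{-425} = 31 \left(- \frac{1}{425}\right) = - \frac{31}{425}$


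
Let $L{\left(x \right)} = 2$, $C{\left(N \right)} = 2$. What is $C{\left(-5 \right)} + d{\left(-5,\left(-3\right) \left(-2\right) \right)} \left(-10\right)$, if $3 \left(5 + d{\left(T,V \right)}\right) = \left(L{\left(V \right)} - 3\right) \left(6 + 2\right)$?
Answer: $\frac{236}{3} \approx 78.667$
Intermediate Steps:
$d{\left(T,V \right)} = - \frac{23}{3}$ ($d{\left(T,V \right)} = -5 + \frac{\left(2 - 3\right) \left(6 + 2\right)}{3} = -5 + \frac{\left(-1\right) 8}{3} = -5 + \frac{1}{3} \left(-8\right) = -5 - \frac{8}{3} = - \frac{23}{3}$)
$C{\left(-5 \right)} + d{\left(-5,\left(-3\right) \left(-2\right) \right)} \left(-10\right) = 2 - - \frac{230}{3} = 2 + \frac{230}{3} = \frac{236}{3}$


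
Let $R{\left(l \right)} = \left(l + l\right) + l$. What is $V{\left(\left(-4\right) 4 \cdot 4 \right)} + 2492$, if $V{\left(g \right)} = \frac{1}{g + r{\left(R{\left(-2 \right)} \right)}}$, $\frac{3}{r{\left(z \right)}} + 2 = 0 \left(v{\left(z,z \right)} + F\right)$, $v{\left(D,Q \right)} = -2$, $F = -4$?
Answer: $\frac{326450}{131} \approx 2492.0$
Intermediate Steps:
$R{\left(l \right)} = 3 l$ ($R{\left(l \right)} = 2 l + l = 3 l$)
$r{\left(z \right)} = - \frac{3}{2}$ ($r{\left(z \right)} = \frac{3}{-2 + 0 \left(-2 - 4\right)} = \frac{3}{-2 + 0 \left(-6\right)} = \frac{3}{-2 + 0} = \frac{3}{-2} = 3 \left(- \frac{1}{2}\right) = - \frac{3}{2}$)
$V{\left(g \right)} = \frac{1}{- \frac{3}{2} + g}$ ($V{\left(g \right)} = \frac{1}{g - \frac{3}{2}} = \frac{1}{- \frac{3}{2} + g}$)
$V{\left(\left(-4\right) 4 \cdot 4 \right)} + 2492 = \frac{2}{-3 + 2 \left(-4\right) 4 \cdot 4} + 2492 = \frac{2}{-3 + 2 \left(\left(-16\right) 4\right)} + 2492 = \frac{2}{-3 + 2 \left(-64\right)} + 2492 = \frac{2}{-3 - 128} + 2492 = \frac{2}{-131} + 2492 = 2 \left(- \frac{1}{131}\right) + 2492 = - \frac{2}{131} + 2492 = \frac{326450}{131}$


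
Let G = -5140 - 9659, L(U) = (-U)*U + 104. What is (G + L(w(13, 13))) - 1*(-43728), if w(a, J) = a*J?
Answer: 472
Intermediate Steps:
w(a, J) = J*a
L(U) = 104 - U**2 (L(U) = -U**2 + 104 = 104 - U**2)
G = -14799
(G + L(w(13, 13))) - 1*(-43728) = (-14799 + (104 - (13*13)**2)) - 1*(-43728) = (-14799 + (104 - 1*169**2)) + 43728 = (-14799 + (104 - 1*28561)) + 43728 = (-14799 + (104 - 28561)) + 43728 = (-14799 - 28457) + 43728 = -43256 + 43728 = 472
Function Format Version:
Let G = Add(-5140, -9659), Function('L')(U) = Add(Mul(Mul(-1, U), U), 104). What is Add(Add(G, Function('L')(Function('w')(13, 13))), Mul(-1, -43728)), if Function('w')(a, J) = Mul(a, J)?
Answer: 472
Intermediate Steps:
Function('w')(a, J) = Mul(J, a)
Function('L')(U) = Add(104, Mul(-1, Pow(U, 2))) (Function('L')(U) = Add(Mul(-1, Pow(U, 2)), 104) = Add(104, Mul(-1, Pow(U, 2))))
G = -14799
Add(Add(G, Function('L')(Function('w')(13, 13))), Mul(-1, -43728)) = Add(Add(-14799, Add(104, Mul(-1, Pow(Mul(13, 13), 2)))), Mul(-1, -43728)) = Add(Add(-14799, Add(104, Mul(-1, Pow(169, 2)))), 43728) = Add(Add(-14799, Add(104, Mul(-1, 28561))), 43728) = Add(Add(-14799, Add(104, -28561)), 43728) = Add(Add(-14799, -28457), 43728) = Add(-43256, 43728) = 472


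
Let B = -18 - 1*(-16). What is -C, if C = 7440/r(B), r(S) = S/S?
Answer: -7440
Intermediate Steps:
B = -2 (B = -18 + 16 = -2)
r(S) = 1
C = 7440 (C = 7440/1 = 7440*1 = 7440)
-C = -1*7440 = -7440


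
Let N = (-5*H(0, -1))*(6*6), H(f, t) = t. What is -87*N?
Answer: -15660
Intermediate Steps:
N = 180 (N = (-5*(-1))*(6*6) = 5*36 = 180)
-87*N = -87*180 = -15660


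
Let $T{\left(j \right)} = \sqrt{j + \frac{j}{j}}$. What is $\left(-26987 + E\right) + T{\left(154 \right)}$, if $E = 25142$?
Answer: $-1845 + \sqrt{155} \approx -1832.6$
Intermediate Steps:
$T{\left(j \right)} = \sqrt{1 + j}$ ($T{\left(j \right)} = \sqrt{j + 1} = \sqrt{1 + j}$)
$\left(-26987 + E\right) + T{\left(154 \right)} = \left(-26987 + 25142\right) + \sqrt{1 + 154} = -1845 + \sqrt{155}$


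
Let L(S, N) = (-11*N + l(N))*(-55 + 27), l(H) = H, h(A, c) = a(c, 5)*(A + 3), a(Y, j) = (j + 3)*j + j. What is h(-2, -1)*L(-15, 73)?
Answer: 919800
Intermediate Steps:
a(Y, j) = j + j*(3 + j) (a(Y, j) = (3 + j)*j + j = j*(3 + j) + j = j + j*(3 + j))
h(A, c) = 135 + 45*A (h(A, c) = (5*(4 + 5))*(A + 3) = (5*9)*(3 + A) = 45*(3 + A) = 135 + 45*A)
L(S, N) = 280*N (L(S, N) = (-11*N + N)*(-55 + 27) = -10*N*(-28) = 280*N)
h(-2, -1)*L(-15, 73) = (135 + 45*(-2))*(280*73) = (135 - 90)*20440 = 45*20440 = 919800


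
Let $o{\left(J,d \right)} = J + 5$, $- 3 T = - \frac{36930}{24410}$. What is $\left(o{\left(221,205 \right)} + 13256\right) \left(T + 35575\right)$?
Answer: $\frac{1170774264492}{2441} \approx 4.7963 \cdot 10^{8}$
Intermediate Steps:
$T = \frac{1231}{2441}$ ($T = - \frac{\left(-36930\right) \frac{1}{24410}}{3} = \left(- \frac{1}{3}\right) \left(- \frac{3693}{2441}\right) = \frac{1231}{2441} \approx 0.5043$)
$o{\left(J,d \right)} = 5 + J$
$\left(o{\left(221,205 \right)} + 13256\right) \left(T + 35575\right) = \left(\left(5 + 221\right) + 13256\right) \left(\frac{1231}{2441} + 35575\right) = \left(226 + 13256\right) \frac{86839806}{2441} = 13482 \cdot \frac{86839806}{2441} = \frac{1170774264492}{2441}$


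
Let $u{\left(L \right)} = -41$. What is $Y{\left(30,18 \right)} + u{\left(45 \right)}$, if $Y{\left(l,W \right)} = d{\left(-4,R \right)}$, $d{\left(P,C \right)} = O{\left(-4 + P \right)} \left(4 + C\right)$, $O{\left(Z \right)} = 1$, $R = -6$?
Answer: $-43$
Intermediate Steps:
$d{\left(P,C \right)} = 4 + C$ ($d{\left(P,C \right)} = 1 \left(4 + C\right) = 4 + C$)
$Y{\left(l,W \right)} = -2$ ($Y{\left(l,W \right)} = 4 - 6 = -2$)
$Y{\left(30,18 \right)} + u{\left(45 \right)} = -2 - 41 = -43$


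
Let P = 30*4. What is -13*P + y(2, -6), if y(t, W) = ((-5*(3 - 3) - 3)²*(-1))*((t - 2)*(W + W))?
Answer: -1560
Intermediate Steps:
P = 120
y(t, W) = -18*W*(-2 + t) (y(t, W) = ((-5*0 - 3)²*(-1))*((-2 + t)*(2*W)) = ((0 - 3)²*(-1))*(2*W*(-2 + t)) = ((-3)²*(-1))*(2*W*(-2 + t)) = (9*(-1))*(2*W*(-2 + t)) = -18*W*(-2 + t))
-13*P + y(2, -6) = -13*120 + 18*(-6)*(2 - 1*2) = -1560 + 18*(-6)*(2 - 2) = -1560 + 18*(-6)*0 = -1560 + 0 = -1560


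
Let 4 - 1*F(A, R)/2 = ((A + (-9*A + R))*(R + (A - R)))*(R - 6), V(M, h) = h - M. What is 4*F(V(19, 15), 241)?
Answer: 2052992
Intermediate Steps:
F(A, R) = 8 - 2*A*(-6 + R)*(R - 8*A) (F(A, R) = 8 - 2*(A + (-9*A + R))*(R + (A - R))*(R - 6) = 8 - 2*(A + (R - 9*A))*A*(-6 + R) = 8 - 2*(R - 8*A)*A*(-6 + R) = 8 - 2*A*(R - 8*A)*(-6 + R) = 8 - 2*A*(-6 + R)*(R - 8*A))
4*F(V(19, 15), 241) = 4*(8 - 96*(15 - 1*19)² - 2*(15 - 1*19)*241² + 12*(15 - 1*19)*241 + 16*241*(15 - 1*19)²) = 4*(8 - 96*(15 - 19)² - 2*(15 - 19)*58081 + 12*(15 - 19)*241 + 16*241*(15 - 19)²) = 4*(8 - 96*(-4)² - 2*(-4)*58081 + 12*(-4)*241 + 16*241*(-4)²) = 4*(8 - 96*16 + 464648 - 11568 + 16*241*16) = 4*(8 - 1536 + 464648 - 11568 + 61696) = 4*513248 = 2052992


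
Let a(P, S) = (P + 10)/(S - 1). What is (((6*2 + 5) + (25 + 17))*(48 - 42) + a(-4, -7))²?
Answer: 1996569/16 ≈ 1.2479e+5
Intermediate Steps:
a(P, S) = (10 + P)/(-1 + S)
(((6*2 + 5) + (25 + 17))*(48 - 42) + a(-4, -7))² = (((6*2 + 5) + (25 + 17))*(48 - 42) + (10 - 4)/(-1 - 7))² = (((12 + 5) + 42)*6 + 6/(-8))² = ((17 + 42)*6 - ⅛*6)² = (59*6 - ¾)² = (354 - ¾)² = (1413/4)² = 1996569/16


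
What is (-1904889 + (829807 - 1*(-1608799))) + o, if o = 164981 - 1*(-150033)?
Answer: 848731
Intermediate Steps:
o = 315014 (o = 164981 + 150033 = 315014)
(-1904889 + (829807 - 1*(-1608799))) + o = (-1904889 + (829807 - 1*(-1608799))) + 315014 = (-1904889 + (829807 + 1608799)) + 315014 = (-1904889 + 2438606) + 315014 = 533717 + 315014 = 848731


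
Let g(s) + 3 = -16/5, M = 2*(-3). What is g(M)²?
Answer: 961/25 ≈ 38.440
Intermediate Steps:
M = -6
g(s) = -31/5 (g(s) = -3 - 16/5 = -31/5)
g(M)² = (-31/5)² = 961/25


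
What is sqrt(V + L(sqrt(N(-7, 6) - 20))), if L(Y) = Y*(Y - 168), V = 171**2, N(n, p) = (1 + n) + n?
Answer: 2*sqrt(7302 - 42*I*sqrt(33)) ≈ 170.93 - 2.8231*I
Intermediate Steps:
N(n, p) = 1 + 2*n
V = 29241
L(Y) = Y*(-168 + Y)
sqrt(V + L(sqrt(N(-7, 6) - 20))) = sqrt(29241 + sqrt((1 + 2*(-7)) - 20)*(-168 + sqrt((1 + 2*(-7)) - 20))) = sqrt(29241 + sqrt((1 - 14) - 20)*(-168 + sqrt((1 - 14) - 20))) = sqrt(29241 + sqrt(-13 - 20)*(-168 + sqrt(-13 - 20))) = sqrt(29241 + sqrt(-33)*(-168 + sqrt(-33))) = sqrt(29241 + (I*sqrt(33))*(-168 + I*sqrt(33))) = sqrt(29241 + I*sqrt(33)*(-168 + I*sqrt(33)))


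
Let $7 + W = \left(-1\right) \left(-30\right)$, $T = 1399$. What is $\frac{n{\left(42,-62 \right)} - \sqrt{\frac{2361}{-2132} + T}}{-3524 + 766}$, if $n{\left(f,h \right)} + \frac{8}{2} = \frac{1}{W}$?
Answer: $\frac{13}{9062} + \frac{\sqrt{1588503631}}{2940028} \approx 0.014991$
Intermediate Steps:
$W = 23$ ($W = -7 - -30 = -7 + 30 = 23$)
$n{\left(f,h \right)} = - \frac{91}{23}$ ($n{\left(f,h \right)} = -4 + \frac{1}{23} = - \frac{91}{23}$)
$\frac{n{\left(42,-62 \right)} - \sqrt{\frac{2361}{-2132} + T}}{-3524 + 766} = \frac{- \frac{91}{23} - \sqrt{\frac{2361}{-2132} + 1399}}{-3524 + 766} = \frac{- \frac{91}{23} - \sqrt{2361 \left(- \frac{1}{2132}\right) + 1399}}{-2758} = \left(- \frac{91}{23} - \sqrt{- \frac{2361}{2132} + 1399}\right) \left(- \frac{1}{2758}\right) = \left(- \frac{91}{23} - \sqrt{\frac{2980307}{2132}}\right) \left(- \frac{1}{2758}\right) = \left(- \frac{91}{23} - \frac{\sqrt{1588503631}}{1066}\right) \left(- \frac{1}{2758}\right) = \frac{13}{9062} + \frac{\sqrt{1588503631}}{2940028}$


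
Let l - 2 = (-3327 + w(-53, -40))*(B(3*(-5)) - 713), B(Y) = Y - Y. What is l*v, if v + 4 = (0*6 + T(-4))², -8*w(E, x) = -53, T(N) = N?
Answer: 56818305/2 ≈ 2.8409e+7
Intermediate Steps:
B(Y) = 0
w(E, x) = 53/8 (w(E, x) = -⅛*(-53) = 53/8)
v = 12 (v = -4 + (0*6 - 4)² = -4 + (0 - 4)² = -4 + (-4)² = -4 + 16 = 12)
l = 18939435/8 (l = 2 + (-3327 + 53/8)*(0 - 713) = 2 - 26563/8*(-713) = 2 + 18939419/8 = 18939435/8 ≈ 2.3674e+6)
l*v = (18939435/8)*12 = 56818305/2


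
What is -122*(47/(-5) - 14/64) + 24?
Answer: 95799/80 ≈ 1197.5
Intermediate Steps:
-122*(47/(-5) - 14/64) + 24 = -122*(47*(-⅕) - 14*1/64) + 24 = -122*(-47/5 - 7/32) + 24 = -122*(-1539/160) + 24 = 93879/80 + 24 = 95799/80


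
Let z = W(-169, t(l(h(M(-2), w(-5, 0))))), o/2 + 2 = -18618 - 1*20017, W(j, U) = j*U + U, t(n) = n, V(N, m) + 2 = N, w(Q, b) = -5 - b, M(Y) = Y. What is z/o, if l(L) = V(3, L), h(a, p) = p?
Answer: 28/12879 ≈ 0.0021741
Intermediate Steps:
V(N, m) = -2 + N
l(L) = 1 (l(L) = -2 + 3 = 1)
W(j, U) = U + U*j (W(j, U) = U*j + U = U + U*j)
o = -77274 (o = -4 + 2*(-18618 - 1*20017) = -4 + 2*(-18618 - 20017) = -4 + 2*(-38635) = -4 - 77270 = -77274)
z = -168 (z = 1*(1 - 169) = 1*(-168) = -168)
z/o = -168/(-77274) = -168*(-1/77274) = 28/12879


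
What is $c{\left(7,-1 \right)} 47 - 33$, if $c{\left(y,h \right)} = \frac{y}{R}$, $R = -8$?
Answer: $- \frac{593}{8} \approx -74.125$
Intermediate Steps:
$c{\left(y,h \right)} = - \frac{y}{8}$ ($c{\left(y,h \right)} = \frac{y}{-8} = y \left(- \frac{1}{8}\right) = - \frac{y}{8}$)
$c{\left(7,-1 \right)} 47 - 33 = \left(- \frac{1}{8}\right) 7 \cdot 47 - 33 = \left(- \frac{7}{8}\right) 47 - 33 = - \frac{329}{8} - 33 = - \frac{593}{8}$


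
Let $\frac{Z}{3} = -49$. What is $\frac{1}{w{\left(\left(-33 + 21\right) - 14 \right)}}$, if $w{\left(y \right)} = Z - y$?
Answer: $- \frac{1}{121} \approx -0.0082645$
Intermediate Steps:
$Z = -147$ ($Z = 3 \left(-49\right) = -147$)
$w{\left(y \right)} = -147 - y$
$\frac{1}{w{\left(\left(-33 + 21\right) - 14 \right)}} = \frac{1}{-147 - \left(\left(-33 + 21\right) - 14\right)} = \frac{1}{-147 - \left(-12 - 14\right)} = \frac{1}{-147 - -26} = \frac{1}{-147 + 26} = \frac{1}{-121} = - \frac{1}{121}$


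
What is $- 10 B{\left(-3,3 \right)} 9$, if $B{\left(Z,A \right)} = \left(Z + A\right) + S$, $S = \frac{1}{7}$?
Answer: $- \frac{90}{7} \approx -12.857$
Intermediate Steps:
$S = \frac{1}{7} \approx 0.14286$
$B{\left(Z,A \right)} = \frac{1}{7} + A + Z$ ($B{\left(Z,A \right)} = \left(Z + A\right) + \frac{1}{7} = \left(A + Z\right) + \frac{1}{7} = \frac{1}{7} + A + Z$)
$- 10 B{\left(-3,3 \right)} 9 = - 10 \left(\frac{1}{7} + 3 - 3\right) 9 = \left(-10\right) \frac{1}{7} \cdot 9 = \left(- \frac{10}{7}\right) 9 = - \frac{90}{7}$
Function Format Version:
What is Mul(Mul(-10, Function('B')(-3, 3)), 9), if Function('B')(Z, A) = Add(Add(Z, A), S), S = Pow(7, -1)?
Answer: Rational(-90, 7) ≈ -12.857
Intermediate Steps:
S = Rational(1, 7) ≈ 0.14286
Function('B')(Z, A) = Add(Rational(1, 7), A, Z) (Function('B')(Z, A) = Add(Add(Z, A), Rational(1, 7)) = Add(Add(A, Z), Rational(1, 7)) = Add(Rational(1, 7), A, Z))
Mul(Mul(-10, Function('B')(-3, 3)), 9) = Mul(Mul(-10, Add(Rational(1, 7), 3, -3)), 9) = Mul(Mul(-10, Rational(1, 7)), 9) = Mul(Rational(-10, 7), 9) = Rational(-90, 7)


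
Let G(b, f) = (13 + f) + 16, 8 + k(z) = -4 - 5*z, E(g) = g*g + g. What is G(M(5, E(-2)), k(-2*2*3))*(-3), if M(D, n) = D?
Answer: -231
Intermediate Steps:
E(g) = g + g**2 (E(g) = g**2 + g = g + g**2)
k(z) = -12 - 5*z (k(z) = -8 + (-4 - 5*z) = -12 - 5*z)
G(b, f) = 29 + f
G(M(5, E(-2)), k(-2*2*3))*(-3) = (29 + (-12 - 5*(-2*2)*3))*(-3) = (29 + (-12 - (-20)*3))*(-3) = (29 + (-12 - 5*(-12)))*(-3) = (29 + (-12 + 60))*(-3) = (29 + 48)*(-3) = 77*(-3) = -231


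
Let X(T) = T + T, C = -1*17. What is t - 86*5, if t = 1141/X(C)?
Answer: -15761/34 ≈ -463.56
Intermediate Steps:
C = -17
X(T) = 2*T
t = -1141/34 (t = 1141/((2*(-17))) = 1141/(-34) = 1141*(-1/34) = -1141/34 ≈ -33.559)
t - 86*5 = -1141/34 - 86*5 = -1141/34 - 430 = -15761/34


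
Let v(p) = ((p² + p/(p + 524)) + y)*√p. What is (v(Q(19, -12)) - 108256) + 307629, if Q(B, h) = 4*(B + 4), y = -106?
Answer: 199373 + 1287155*√23/77 ≈ 2.7954e+5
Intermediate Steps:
Q(B, h) = 16 + 4*B (Q(B, h) = 4*(4 + B) = 16 + 4*B)
v(p) = √p*(-106 + p² + p/(524 + p)) (v(p) = ((p² + p/(p + 524)) - 106)*√p = ((p² + p/(524 + p)) - 106)*√p = (-106 + p² + p/(524 + p))*√p = √p*(-106 + p² + p/(524 + p)))
(v(Q(19, -12)) - 108256) + 307629 = (√(16 + 4*19)*(-55544 + (16 + 4*19)³ - 105*(16 + 4*19) + 524*(16 + 4*19)²)/(524 + (16 + 4*19)) - 108256) + 307629 = (√(16 + 76)*(-55544 + (16 + 76)³ - 105*(16 + 76) + 524*(16 + 76)²)/(524 + (16 + 76)) - 108256) + 307629 = (√92*(-55544 + 92³ - 105*92 + 524*92²)/(524 + 92) - 108256) + 307629 = ((2*√23)*(-55544 + 778688 - 9660 + 524*8464)/616 - 108256) + 307629 = ((2*√23)*(1/616)*(-55544 + 778688 - 9660 + 4435136) - 108256) + 307629 = ((2*√23)*(1/616)*5148620 - 108256) + 307629 = (1287155*√23/77 - 108256) + 307629 = (-108256 + 1287155*√23/77) + 307629 = 199373 + 1287155*√23/77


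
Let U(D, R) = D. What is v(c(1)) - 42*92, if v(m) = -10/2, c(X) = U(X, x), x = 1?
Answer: -3869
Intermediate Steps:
c(X) = X
v(m) = -5 (v(m) = -10*1/2 = -5)
v(c(1)) - 42*92 = -5 - 42*92 = -5 - 3864 = -3869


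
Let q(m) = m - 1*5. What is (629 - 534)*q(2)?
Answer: -285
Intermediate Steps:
q(m) = -5 + m (q(m) = m - 5 = -5 + m)
(629 - 534)*q(2) = (629 - 534)*(-5 + 2) = 95*(-3) = -285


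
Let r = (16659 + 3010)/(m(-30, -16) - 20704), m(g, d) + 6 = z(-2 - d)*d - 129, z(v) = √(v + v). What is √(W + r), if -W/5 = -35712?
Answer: √(3720992171 + 5713920*√7)/√(20839 + 32*√7) ≈ 422.56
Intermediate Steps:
z(v) = √2*√v (z(v) = √(2*v) = √2*√v)
m(g, d) = -135 + d*√2*√(-2 - d) (m(g, d) = -6 + ((√2*√(-2 - d))*d - 129) = -6 + (d*√2*√(-2 - d) - 129) = -6 + (-129 + d*√2*√(-2 - d)) = -135 + d*√2*√(-2 - d))
W = 178560 (W = -5*(-35712) = 178560)
r = 19669/(-20839 - 32*√7) (r = (16659 + 3010)/((-135 - 16*√(-4 - 2*(-16))) - 20704) = 19669/((-135 - 16*√(-4 + 32)) - 20704) = 19669/((-135 - 32*√7) - 20704) = 19669/(-20839 - 32*√7) ≈ -0.94004)
√(W + r) = √(178560 + (-58554613/62036679 + 629408*√7/434256753)) = √(11077210847627/62036679 + 629408*√7/434256753)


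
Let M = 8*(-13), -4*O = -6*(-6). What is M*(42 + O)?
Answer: -3432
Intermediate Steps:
O = -9 (O = -(-3)*(-6)/2 = -1/4*36 = -9)
M = -104
M*(42 + O) = -104*(42 - 9) = -104*33 = -3432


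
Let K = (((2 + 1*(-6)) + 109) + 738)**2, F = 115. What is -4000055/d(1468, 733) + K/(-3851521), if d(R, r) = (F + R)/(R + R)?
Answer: -45232885692568447/6096957743 ≈ -7.4189e+6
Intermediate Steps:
d(R, r) = (115 + R)/(2*R) (d(R, r) = (115 + R)/(R + R) = (115 + R)/((2*R)) = (115 + R)*(1/(2*R)) = (115 + R)/(2*R))
K = 710649 (K = (((2 - 6) + 109) + 738)**2 = ((-4 + 109) + 738)**2 = (105 + 738)**2 = 843**2 = 710649)
-4000055/d(1468, 733) + K/(-3851521) = -4000055*2936/(115 + 1468) + 710649/(-3851521) = -4000055/((1/2)*(1/1468)*1583) + 710649*(-1/3851521) = -4000055/1583/2936 - 710649/3851521 = -4000055*2936/1583 - 710649/3851521 = -11744161480/1583 - 710649/3851521 = -45232885692568447/6096957743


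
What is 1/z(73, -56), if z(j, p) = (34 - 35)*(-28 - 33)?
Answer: 1/61 ≈ 0.016393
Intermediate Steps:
z(j, p) = 61 (z(j, p) = -1*(-61) = 61)
1/z(73, -56) = 1/61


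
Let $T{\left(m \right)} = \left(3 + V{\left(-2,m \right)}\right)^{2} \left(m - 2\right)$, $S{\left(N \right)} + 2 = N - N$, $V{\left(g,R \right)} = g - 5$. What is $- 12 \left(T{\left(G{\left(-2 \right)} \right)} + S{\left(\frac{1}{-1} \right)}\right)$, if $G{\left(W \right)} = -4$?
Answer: $1176$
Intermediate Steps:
$V{\left(g,R \right)} = -5 + g$
$S{\left(N \right)} = -2$ ($S{\left(N \right)} = -2 + \left(N - N\right) = -2 + 0 = -2$)
$T{\left(m \right)} = -32 + 16 m$ ($T{\left(m \right)} = \left(3 - 7\right)^{2} \left(m - 2\right) = \left(3 - 7\right)^{2} \left(-2 + m\right) = \left(-4\right)^{2} \left(-2 + m\right) = 16 \left(-2 + m\right) = -32 + 16 m$)
$- 12 \left(T{\left(G{\left(-2 \right)} \right)} + S{\left(\frac{1}{-1} \right)}\right) = - 12 \left(\left(-32 + 16 \left(-4\right)\right) - 2\right) = - 12 \left(\left(-32 - 64\right) - 2\right) = - 12 \left(-96 - 2\right) = \left(-12\right) \left(-98\right) = 1176$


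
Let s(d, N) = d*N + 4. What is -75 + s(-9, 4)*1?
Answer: -107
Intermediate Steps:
s(d, N) = 4 + N*d (s(d, N) = N*d + 4 = 4 + N*d)
-75 + s(-9, 4)*1 = -75 + (4 + 4*(-9))*1 = -75 + (4 - 36)*1 = -75 - 32*1 = -75 - 32 = -107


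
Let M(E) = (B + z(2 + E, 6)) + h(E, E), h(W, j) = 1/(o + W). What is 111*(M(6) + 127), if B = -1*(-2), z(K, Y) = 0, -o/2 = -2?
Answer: 143301/10 ≈ 14330.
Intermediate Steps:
o = 4 (o = -2*(-2) = 4)
h(W, j) = 1/(4 + W)
B = 2
M(E) = 2 + 1/(4 + E) (M(E) = (2 + 0) + 1/(4 + E) = 2 + 1/(4 + E))
111*(M(6) + 127) = 111*((9 + 2*6)/(4 + 6) + 127) = 111*((9 + 12)/10 + 127) = 111*((1/10)*21 + 127) = 111*(21/10 + 127) = 111*(1291/10) = 143301/10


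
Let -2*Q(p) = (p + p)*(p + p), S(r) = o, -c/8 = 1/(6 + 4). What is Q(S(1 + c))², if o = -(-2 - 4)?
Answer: 5184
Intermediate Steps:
o = 6 (o = -1*(-6) = 6)
c = -⅘ (c = -8/(6 + 4) = -8/10 = -8*⅒ = -⅘ ≈ -0.80000)
S(r) = 6
Q(p) = -2*p² (Q(p) = -(p + p)*(p + p)/2 = -2*p*2*p/2 = -2*p²)
Q(S(1 + c))² = (-2*6²)² = (-2*36)² = (-72)² = 5184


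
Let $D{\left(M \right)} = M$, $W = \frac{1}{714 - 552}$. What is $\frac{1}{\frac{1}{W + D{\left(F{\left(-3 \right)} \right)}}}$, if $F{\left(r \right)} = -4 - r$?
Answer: $- \frac{161}{162} \approx -0.99383$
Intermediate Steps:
$W = \frac{1}{162} \approx 0.0061728$
$\frac{1}{\frac{1}{W + D{\left(F{\left(-3 \right)} \right)}}} = \frac{1}{\frac{1}{\frac{1}{162} - 1}} = \frac{1}{\frac{1}{- \frac{161}{162}}} = \frac{1}{- \frac{162}{161}} = - \frac{161}{162}$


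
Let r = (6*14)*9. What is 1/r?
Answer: 1/756 ≈ 0.0013228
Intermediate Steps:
r = 756 (r = 84*9 = 756)
1/r = 1/756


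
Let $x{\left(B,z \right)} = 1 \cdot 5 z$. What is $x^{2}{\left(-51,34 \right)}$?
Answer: $28900$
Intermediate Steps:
$x{\left(B,z \right)} = 5 z$
$x^{2}{\left(-51,34 \right)} = \left(5 \cdot 34\right)^{2} = 170^{2} = 28900$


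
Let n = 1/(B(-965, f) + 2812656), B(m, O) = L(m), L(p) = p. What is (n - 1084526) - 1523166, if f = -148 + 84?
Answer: -7332024127171/2811691 ≈ -2.6077e+6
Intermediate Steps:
f = -64
B(m, O) = m
n = 1/2811691 (n = 1/(-965 + 2812656) = 1/2811691 ≈ 3.5566e-7)
(n - 1084526) - 1523166 = (1/2811691 - 1084526) - 1523166 = -3049351993465/2811691 - 1523166 = -7332024127171/2811691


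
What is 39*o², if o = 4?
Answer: 624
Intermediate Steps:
39*o² = 39*4² = 39*16 = 624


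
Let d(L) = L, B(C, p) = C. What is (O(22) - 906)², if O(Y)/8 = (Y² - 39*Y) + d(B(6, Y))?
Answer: 14822500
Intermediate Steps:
O(Y) = 48 - 312*Y + 8*Y² (O(Y) = 8*((Y² - 39*Y) + 6) = 8*(6 + Y² - 39*Y) = 48 - 312*Y + 8*Y²)
(O(22) - 906)² = ((48 - 312*22 + 8*22²) - 906)² = ((48 - 6864 + 8*484) - 906)² = ((48 - 6864 + 3872) - 906)² = (-2944 - 906)² = (-3850)² = 14822500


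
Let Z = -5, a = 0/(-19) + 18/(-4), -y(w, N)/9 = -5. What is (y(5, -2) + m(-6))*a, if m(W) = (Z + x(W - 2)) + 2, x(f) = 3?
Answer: -405/2 ≈ -202.50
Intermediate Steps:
y(w, N) = 45 (y(w, N) = -9*(-5) = 45)
a = -9/2 (a = 0*(-1/19) + 18*(-¼) = 0 - 9/2 = -9/2 ≈ -4.5000)
m(W) = 0 (m(W) = (-5 + 3) + 2 = -2 + 2 = 0)
(y(5, -2) + m(-6))*a = (45 + 0)*(-9/2) = 45*(-9/2) = -405/2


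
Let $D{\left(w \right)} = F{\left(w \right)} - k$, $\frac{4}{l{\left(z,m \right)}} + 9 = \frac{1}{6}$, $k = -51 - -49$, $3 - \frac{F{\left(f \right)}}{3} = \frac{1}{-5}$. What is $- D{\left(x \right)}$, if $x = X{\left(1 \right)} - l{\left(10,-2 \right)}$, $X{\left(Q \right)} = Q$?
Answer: $- \frac{58}{5} \approx -11.6$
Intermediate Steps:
$F{\left(f \right)} = \frac{48}{5}$ ($F{\left(f \right)} = 9 - \frac{3}{-5} = 9 - - \frac{3}{5} = 9 + \frac{3}{5} = \frac{48}{5}$)
$k = -2$ ($k = -51 + 49 = -2$)
$l{\left(z,m \right)} = - \frac{24}{53}$ ($l{\left(z,m \right)} = \frac{4}{-9 + \frac{1}{6}} = \frac{4}{- \frac{53}{6}} = 4 \left(- \frac{6}{53}\right) = - \frac{24}{53}$)
$x = \frac{77}{53}$ ($x = 1 - - \frac{24}{53} = 1 + \frac{24}{53} = \frac{77}{53} \approx 1.4528$)
$D{\left(w \right)} = \frac{58}{5}$ ($D{\left(w \right)} = \frac{48}{5} - -2 = \frac{48}{5} + 2 = \frac{58}{5}$)
$- D{\left(x \right)} = \left(-1\right) \frac{58}{5} = - \frac{58}{5}$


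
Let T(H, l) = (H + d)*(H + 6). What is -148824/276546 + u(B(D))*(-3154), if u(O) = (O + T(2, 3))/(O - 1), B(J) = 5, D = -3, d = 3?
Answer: -3270897423/92182 ≈ -35483.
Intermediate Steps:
T(H, l) = (3 + H)*(6 + H) (T(H, l) = (H + 3)*(H + 6) = (3 + H)*(6 + H))
u(O) = (40 + O)/(-1 + O) (u(O) = (O + (18 + 2² + 9*2))/(O - 1) = (O + (18 + 4 + 18))/(-1 + O) = (O + 40)/(-1 + O) = (40 + O)/(-1 + O))
-148824/276546 + u(B(D))*(-3154) = -148824/276546 + ((40 + 5)/(-1 + 5))*(-3154) = -148824*1/276546 + (45/4)*(-3154) = -24804/46091 + ((¼)*45)*(-3154) = -24804/46091 + (45/4)*(-3154) = -24804/46091 - 70965/2 = -3270897423/92182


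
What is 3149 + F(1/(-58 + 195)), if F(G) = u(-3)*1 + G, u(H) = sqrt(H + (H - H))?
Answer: 431414/137 + I*sqrt(3) ≈ 3149.0 + 1.732*I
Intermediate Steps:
u(H) = sqrt(H) (u(H) = sqrt(H + 0) = sqrt(H))
F(G) = G + I*sqrt(3) (F(G) = sqrt(-3)*1 + G = (I*sqrt(3))*1 + G = I*sqrt(3) + G = G + I*sqrt(3))
3149 + F(1/(-58 + 195)) = 3149 + (1/(-58 + 195) + I*sqrt(3)) = 3149 + (1/137 + I*sqrt(3)) = 431414/137 + I*sqrt(3)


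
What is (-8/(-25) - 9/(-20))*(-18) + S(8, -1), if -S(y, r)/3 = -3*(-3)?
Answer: -2043/50 ≈ -40.860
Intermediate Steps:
S(y, r) = -27 (S(y, r) = -(-9)*(-3) = -3*9 = -27)
(-8/(-25) - 9/(-20))*(-18) + S(8, -1) = (-8/(-25) - 9/(-20))*(-18) - 27 = (-8*(-1/25) - 9*(-1/20))*(-18) - 27 = (8/25 + 9/20)*(-18) - 27 = (77/100)*(-18) - 27 = -693/50 - 27 = -2043/50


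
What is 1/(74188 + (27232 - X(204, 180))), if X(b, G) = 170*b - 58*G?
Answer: 1/77180 ≈ 1.2957e-5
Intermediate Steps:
X(b, G) = -58*G + 170*b
1/(74188 + (27232 - X(204, 180))) = 1/(74188 + (27232 - (-58*180 + 170*204))) = 1/(74188 + (27232 - (-10440 + 34680))) = 1/(74188 + (27232 - 1*24240)) = 1/(74188 + (27232 - 24240)) = 1/(74188 + 2992) = 1/77180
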